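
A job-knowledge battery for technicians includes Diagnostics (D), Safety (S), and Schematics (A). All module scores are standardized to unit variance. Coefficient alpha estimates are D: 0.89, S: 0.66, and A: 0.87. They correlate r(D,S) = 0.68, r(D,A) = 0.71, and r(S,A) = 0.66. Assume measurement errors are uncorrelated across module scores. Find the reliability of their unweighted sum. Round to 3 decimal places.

0.918

Var(D+S+A) = 3 + 2·[0.68 + 0.71 + 0.66] = 3 + 4.1 = 7.1.
With uncorrelated errors the cross-covariances are all true-score covariance, so they carry over unchanged; only the diagonal terms shrink to ρᵢσᵢ².
True-score variance = [0.89 + 0.66 + 0.87] + 4.1 = 2.42 + 4.1 = 6.52.
Reliability = 6.52 / 7.1 = 0.918.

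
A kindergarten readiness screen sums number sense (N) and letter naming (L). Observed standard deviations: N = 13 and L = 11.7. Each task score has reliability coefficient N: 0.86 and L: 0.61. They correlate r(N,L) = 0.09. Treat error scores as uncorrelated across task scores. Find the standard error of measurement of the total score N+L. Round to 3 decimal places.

8.778

Var(total) = 305.89 + 27.378 = 333.268.
True-score variance = 228.843 + 27.378 = 256.221, so reliability = 0.7688.
Error variance = 333.268 − 256.221 = 77.0471; SEM = √77.0471 = 8.778.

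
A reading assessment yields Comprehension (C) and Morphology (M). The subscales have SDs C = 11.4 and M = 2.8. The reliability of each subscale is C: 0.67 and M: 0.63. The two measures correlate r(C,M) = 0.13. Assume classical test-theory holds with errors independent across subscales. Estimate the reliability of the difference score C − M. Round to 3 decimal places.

0.646

Var(C−M) = 11.4² + 2.8² − 2·11.4·2.8·0.13 = 137.8 − 8.2992 = 129.501.
With uncorrelated errors the cross-covariances are all true-score covariance, so they carry over unchanged; only the diagonal terms shrink to ρᵢσᵢ².
True-score variance = [11.4²·0.67 + 2.8²·0.63] − 8.2992 = 92.0124 − 8.2992 = 83.7132.
Reliability = 83.7132 / 129.501 = 0.646.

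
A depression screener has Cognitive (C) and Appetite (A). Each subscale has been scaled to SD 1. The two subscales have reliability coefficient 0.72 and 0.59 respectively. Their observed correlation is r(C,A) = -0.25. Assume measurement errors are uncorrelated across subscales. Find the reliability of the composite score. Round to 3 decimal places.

Var(C+A) = 2 + 2·[(-0.25)] = 2 − 0.5 = 1.5.
Under uncorrelated errors the observed covariances equal the true-score covariances, so only the own-variance terms attenuate.
True-score variance = [0.72 + 0.59] − 0.5 = 1.31 − 0.5 = 0.81.
Reliability = 0.81 / 1.5 = 0.540.

0.540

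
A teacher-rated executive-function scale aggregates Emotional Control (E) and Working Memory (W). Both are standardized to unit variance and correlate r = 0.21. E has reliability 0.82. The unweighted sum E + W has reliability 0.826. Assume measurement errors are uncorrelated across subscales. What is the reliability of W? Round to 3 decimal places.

Var(E+W) = 2 + 2·0.21 = 2.420.
True-score variance = ρ_E + ρ_W + 2·0.21, so 0.826 = (0.82 + ρ_W + 0.42) / 2.420.
ρ_W = 0.826·2.420 − 0.82 − 0.42 = 0.759.

0.759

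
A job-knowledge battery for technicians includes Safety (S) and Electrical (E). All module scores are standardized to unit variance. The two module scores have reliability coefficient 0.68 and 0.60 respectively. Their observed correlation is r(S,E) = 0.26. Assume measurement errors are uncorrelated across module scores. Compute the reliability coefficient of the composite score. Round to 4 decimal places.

0.7143

Var(S+E) = 2 + 2·[0.26] = 2 + 0.52 = 2.52.
Under uncorrelated errors the observed covariances equal the true-score covariances, so only the own-variance terms attenuate.
True-score variance = [0.68 + 0.60] + 0.52 = 1.28 + 0.52 = 1.8.
Reliability = 1.8 / 2.52 = 0.7143.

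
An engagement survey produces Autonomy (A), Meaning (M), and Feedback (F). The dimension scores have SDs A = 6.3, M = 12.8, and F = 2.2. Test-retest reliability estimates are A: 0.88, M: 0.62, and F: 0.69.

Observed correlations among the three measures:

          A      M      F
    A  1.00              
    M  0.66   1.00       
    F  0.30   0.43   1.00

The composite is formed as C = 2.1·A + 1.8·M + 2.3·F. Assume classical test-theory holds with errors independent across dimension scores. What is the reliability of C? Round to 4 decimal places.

0.8190

Var(C) = 2.1²·6.3² + 1.8²·12.8² + 2.3²·2.2² + 2·[3.78·6.3·12.8·0.66 + 4.83·6.3·2.2·0.30 + 4.14·12.8·2.2·0.43] = 731.478 + 542.788 = 1274.27.
Because errors are independent across components, Cov(Tᵢ,Tⱼ) = Cov(Xᵢ,Xⱼ); the off-diagonal part of the true-score variance is the same as above.
True-score variance = [2.1²·6.3²·0.88 + 1.8²·12.8²·0.62 + 2.3²·2.2²·0.69] + 542.788 = 500.817 + 542.788 = 1043.61.
Reliability = 1043.61 / 1274.27 = 0.8190.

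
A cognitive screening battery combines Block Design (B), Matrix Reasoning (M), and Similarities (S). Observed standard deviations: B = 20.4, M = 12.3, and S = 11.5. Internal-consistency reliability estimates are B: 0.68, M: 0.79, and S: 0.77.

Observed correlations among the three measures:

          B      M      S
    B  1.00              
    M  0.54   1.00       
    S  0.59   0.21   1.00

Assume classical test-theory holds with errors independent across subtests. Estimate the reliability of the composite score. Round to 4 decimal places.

0.8505

Var(B+M+S) = 20.4² + 12.3² + 11.5² + 2·[20.4·12.3·0.54 + 20.4·11.5·0.59 + 12.3·11.5·0.21] = 699.7 + 607.231 = 1306.93.
Under uncorrelated errors the observed covariances equal the true-score covariances, so only the own-variance terms attenuate.
True-score variance = [20.4²·0.68 + 12.3²·0.79 + 11.5²·0.77] + 607.231 = 504.34 + 607.231 = 1111.57.
Reliability = 1111.57 / 1306.93 = 0.8505.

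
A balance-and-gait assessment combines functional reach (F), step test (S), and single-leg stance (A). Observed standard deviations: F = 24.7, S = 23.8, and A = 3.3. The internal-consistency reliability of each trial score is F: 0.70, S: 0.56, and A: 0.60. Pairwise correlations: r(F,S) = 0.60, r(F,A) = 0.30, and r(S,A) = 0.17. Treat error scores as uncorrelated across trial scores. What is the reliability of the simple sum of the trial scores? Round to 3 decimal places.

0.778

Var(F+S+A) = 24.7² + 23.8² + 3.3² + 2·[24.7·23.8·0.60 + 24.7·3.3·0.30 + 23.8·3.3·0.17] = 1187.42 + 781.042 = 1968.46.
Because errors are independent across components, Cov(Tᵢ,Tⱼ) = Cov(Xᵢ,Xⱼ); the off-diagonal part of the true-score variance is the same as above.
True-score variance = [24.7²·0.70 + 23.8²·0.56 + 3.3²·0.60] + 781.042 = 750.803 + 781.042 = 1531.85.
Reliability = 1531.85 / 1968.46 = 0.778.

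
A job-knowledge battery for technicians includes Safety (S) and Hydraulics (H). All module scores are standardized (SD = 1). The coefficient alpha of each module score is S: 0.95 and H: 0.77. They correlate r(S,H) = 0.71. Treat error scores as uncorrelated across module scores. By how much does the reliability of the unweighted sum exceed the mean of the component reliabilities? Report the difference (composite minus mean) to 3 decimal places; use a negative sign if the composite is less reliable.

Var(sum) = 2 + 1.42 = 3.42; true-score variance = 1.72 + 1.42 = 3.14; composite reliability = 0.9181.
Mean component reliability = 0.8600.
Difference = 0.9181 − 0.8600 = 0.058.

0.058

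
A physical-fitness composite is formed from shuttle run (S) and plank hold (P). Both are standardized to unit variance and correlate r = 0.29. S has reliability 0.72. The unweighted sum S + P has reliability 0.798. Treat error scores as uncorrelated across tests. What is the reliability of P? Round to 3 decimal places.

Var(S+P) = 2 + 2·0.29 = 2.580.
True-score variance = ρ_S + ρ_P + 2·0.29, so 0.798 = (0.72 + ρ_P + 0.58) / 2.580.
ρ_P = 0.798·2.580 − 0.72 − 0.58 = 0.759.

0.759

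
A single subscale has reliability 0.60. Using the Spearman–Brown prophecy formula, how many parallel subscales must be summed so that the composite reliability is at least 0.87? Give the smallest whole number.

k ≥ ρ*(1−ρ₁)/(ρ₁(1−ρ*)) = 0.87·0.40 / (0.60·0.13) = 4.462.
Smallest integer k = 5.

5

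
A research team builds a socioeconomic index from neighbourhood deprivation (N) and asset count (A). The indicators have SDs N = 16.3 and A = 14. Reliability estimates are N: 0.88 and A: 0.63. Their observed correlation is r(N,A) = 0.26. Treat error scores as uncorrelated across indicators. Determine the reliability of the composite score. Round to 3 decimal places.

Var(N+A) = 16.3² + 14² + 2·[16.3·14·0.26] = 461.69 + 118.664 = 580.354.
With uncorrelated errors the cross-covariances are all true-score covariance, so they carry over unchanged; only the diagonal terms shrink to ρᵢσᵢ².
True-score variance = [16.3²·0.88 + 14²·0.63] + 118.664 = 357.287 + 118.664 = 475.951.
Reliability = 475.951 / 580.354 = 0.820.

0.820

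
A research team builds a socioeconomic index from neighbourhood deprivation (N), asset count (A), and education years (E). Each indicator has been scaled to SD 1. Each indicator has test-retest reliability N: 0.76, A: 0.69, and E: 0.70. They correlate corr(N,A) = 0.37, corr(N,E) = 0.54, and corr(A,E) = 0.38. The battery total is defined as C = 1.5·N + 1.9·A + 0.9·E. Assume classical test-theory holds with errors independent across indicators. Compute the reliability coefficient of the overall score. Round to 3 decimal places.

0.835

Var(C) = 1.5² + 1.9² + 0.9² + 2·[2.85·0.37 + 1.35·0.54 + 1.71·0.38] = 6.67 + 4.8666 = 11.5366.
Under uncorrelated errors the observed covariances equal the true-score covariances, so only the own-variance terms attenuate.
True-score variance = [1.5²·0.76 + 1.9²·0.69 + 0.9²·0.70] + 4.8666 = 4.7679 + 4.8666 = 9.6345.
Reliability = 9.6345 / 11.5366 = 0.835.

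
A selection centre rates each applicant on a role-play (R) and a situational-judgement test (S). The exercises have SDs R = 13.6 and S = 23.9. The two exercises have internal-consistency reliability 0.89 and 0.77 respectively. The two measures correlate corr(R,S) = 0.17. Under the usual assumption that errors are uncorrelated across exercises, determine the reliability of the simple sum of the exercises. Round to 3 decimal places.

Var(R+S) = 13.6² + 23.9² + 2·[13.6·23.9·0.17] = 756.17 + 110.514 = 866.684.
With uncorrelated errors the cross-covariances are all true-score covariance, so they carry over unchanged; only the diagonal terms shrink to ρᵢσᵢ².
True-score variance = [13.6²·0.89 + 23.9²·0.77] + 110.514 = 604.446 + 110.514 = 714.96.
Reliability = 714.96 / 866.684 = 0.825.

0.825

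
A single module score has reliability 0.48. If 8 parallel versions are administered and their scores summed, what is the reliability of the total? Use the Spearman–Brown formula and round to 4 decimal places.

0.8807

ρ_k = kρ / (1 + (k−1)ρ) = 8·0.48 / (1 + 7·0.48) = 3.840 / 4.360 = 0.8807.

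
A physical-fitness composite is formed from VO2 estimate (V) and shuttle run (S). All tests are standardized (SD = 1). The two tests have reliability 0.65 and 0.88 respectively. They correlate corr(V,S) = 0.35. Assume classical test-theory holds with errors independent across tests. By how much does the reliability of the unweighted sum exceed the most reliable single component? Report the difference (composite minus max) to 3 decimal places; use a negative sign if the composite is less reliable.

-0.054

Var(sum) = 2 + 0.7 = 2.7; true-score variance = 1.53 + 0.7 = 2.23; composite reliability = 0.8259.
Max component reliability = 0.8800.
Difference = 0.8259 − 0.8800 = -0.054.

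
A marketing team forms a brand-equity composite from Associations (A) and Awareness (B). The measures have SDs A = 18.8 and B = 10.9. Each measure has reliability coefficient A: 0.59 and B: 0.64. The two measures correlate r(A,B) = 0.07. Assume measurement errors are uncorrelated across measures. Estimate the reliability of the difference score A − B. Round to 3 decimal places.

0.577

Var(A−B) = 18.8² + 10.9² − 2·18.8·10.9·0.07 = 472.25 − 28.6888 = 443.561.
Because errors are independent across components, Cov(Tᵢ,Tⱼ) = Cov(Xᵢ,Xⱼ); the off-diagonal part of the true-score variance is the same as above.
True-score variance = [18.8²·0.59 + 10.9²·0.64] − 28.6888 = 284.568 − 28.6888 = 255.879.
Reliability = 255.879 / 443.561 = 0.577.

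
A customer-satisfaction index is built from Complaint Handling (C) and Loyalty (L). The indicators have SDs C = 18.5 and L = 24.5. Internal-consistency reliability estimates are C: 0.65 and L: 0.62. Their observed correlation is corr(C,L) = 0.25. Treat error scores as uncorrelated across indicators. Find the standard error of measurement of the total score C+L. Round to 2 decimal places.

Var(total) = 942.5 + 226.625 = 1169.12.
True-score variance = 594.617 + 226.625 = 821.242, so reliability = 0.7024.
Error variance = 1169.12 − 821.242 = 347.883; SEM = √347.883 = 18.65.

18.65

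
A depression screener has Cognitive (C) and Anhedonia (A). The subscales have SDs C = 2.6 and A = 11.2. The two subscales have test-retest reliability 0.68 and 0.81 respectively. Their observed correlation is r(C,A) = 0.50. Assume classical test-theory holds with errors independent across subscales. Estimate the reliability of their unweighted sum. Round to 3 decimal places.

0.839

Var(C+A) = 2.6² + 11.2² + 2·[2.6·11.2·0.50] = 132.2 + 29.12 = 161.32.
Because errors are independent across components, Cov(Tᵢ,Tⱼ) = Cov(Xᵢ,Xⱼ); the off-diagonal part of the true-score variance is the same as above.
True-score variance = [2.6²·0.68 + 11.2²·0.81] + 29.12 = 106.203 + 29.12 = 135.323.
Reliability = 135.323 / 161.32 = 0.839.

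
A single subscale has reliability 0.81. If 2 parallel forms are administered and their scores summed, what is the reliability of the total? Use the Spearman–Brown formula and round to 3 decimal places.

ρ_k = kρ / (1 + (k−1)ρ) = 2·0.81 / (1 + 1·0.81) = 1.620 / 1.810 = 0.895.

0.895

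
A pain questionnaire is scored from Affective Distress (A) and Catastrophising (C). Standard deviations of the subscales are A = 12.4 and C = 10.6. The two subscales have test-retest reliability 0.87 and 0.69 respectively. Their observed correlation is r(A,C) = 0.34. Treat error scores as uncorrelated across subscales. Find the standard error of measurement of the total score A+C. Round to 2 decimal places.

7.40

Var(total) = 266.12 + 89.3792 = 355.499.
True-score variance = 211.3 + 89.3792 = 300.679, so reliability = 0.8458.
Error variance = 355.499 − 300.679 = 54.8204; SEM = √54.8204 = 7.40.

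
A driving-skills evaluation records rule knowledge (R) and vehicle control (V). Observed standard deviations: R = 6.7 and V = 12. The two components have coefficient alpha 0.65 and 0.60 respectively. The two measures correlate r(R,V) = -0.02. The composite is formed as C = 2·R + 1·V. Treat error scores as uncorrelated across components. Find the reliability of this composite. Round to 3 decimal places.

0.620

Var(C) = 2²·6.7² + 12² + 2·[2·6.7·12·(-0.02)] = 323.56 − 6.432 = 317.128.
With uncorrelated errors the cross-covariances are all true-score covariance, so they carry over unchanged; only the diagonal terms shrink to ρᵢσᵢ².
True-score variance = [2²·6.7²·0.65 + 12²·0.60] − 6.432 = 203.114 − 6.432 = 196.682.
Reliability = 196.682 / 317.128 = 0.620.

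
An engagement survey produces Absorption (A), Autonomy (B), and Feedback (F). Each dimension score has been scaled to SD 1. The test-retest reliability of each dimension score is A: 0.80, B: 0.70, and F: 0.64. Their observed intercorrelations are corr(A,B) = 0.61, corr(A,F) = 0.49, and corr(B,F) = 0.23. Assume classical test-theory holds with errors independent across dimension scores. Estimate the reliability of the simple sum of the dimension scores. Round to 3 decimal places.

0.848

Var(A+B+F) = 3 + 2·[0.61 + 0.49 + 0.23] = 3 + 2.66 = 5.66.
With uncorrelated errors the cross-covariances are all true-score covariance, so they carry over unchanged; only the diagonal terms shrink to ρᵢσᵢ².
True-score variance = [0.80 + 0.70 + 0.64] + 2.66 = 2.14 + 2.66 = 4.8.
Reliability = 4.8 / 5.66 = 0.848.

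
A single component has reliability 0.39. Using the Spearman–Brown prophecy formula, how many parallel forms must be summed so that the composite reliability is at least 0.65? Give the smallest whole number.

k ≥ ρ*(1−ρ₁)/(ρ₁(1−ρ*)) = 0.65·0.61 / (0.39·0.35) = 2.905.
Smallest integer k = 3.

3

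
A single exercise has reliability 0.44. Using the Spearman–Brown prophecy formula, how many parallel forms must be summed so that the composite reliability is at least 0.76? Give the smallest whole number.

5

k ≥ ρ*(1−ρ₁)/(ρ₁(1−ρ*)) = 0.76·0.56 / (0.44·0.24) = 4.030.
Smallest integer k = 5.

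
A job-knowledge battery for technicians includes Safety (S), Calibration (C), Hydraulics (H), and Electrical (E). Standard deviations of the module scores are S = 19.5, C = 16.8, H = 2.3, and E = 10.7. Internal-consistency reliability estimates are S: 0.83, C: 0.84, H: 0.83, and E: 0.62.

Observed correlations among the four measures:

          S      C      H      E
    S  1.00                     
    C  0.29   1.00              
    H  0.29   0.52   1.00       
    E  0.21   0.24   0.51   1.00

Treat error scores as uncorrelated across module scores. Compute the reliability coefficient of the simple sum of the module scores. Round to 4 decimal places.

Var(S+C+H+E) = 19.5² + 16.8² + 2.3² + 10.7² + 2·[19.5·16.8·0.29 + 19.5·2.3·0.29 + 19.5·10.7·0.21 + 16.8·2.3·0.52 + 16.8·10.7·0.24 + 2.3·10.7·0.51] = 782.27 + 455.227 = 1237.5.
Under uncorrelated errors the observed covariances equal the true-score covariances, so only the own-variance terms attenuate.
True-score variance = [19.5²·0.83 + 16.8²·0.84 + 2.3²·0.83 + 10.7²·0.62] + 455.227 = 628.064 + 455.227 = 1083.29.
Reliability = 1083.29 / 1237.5 = 0.8754.

0.8754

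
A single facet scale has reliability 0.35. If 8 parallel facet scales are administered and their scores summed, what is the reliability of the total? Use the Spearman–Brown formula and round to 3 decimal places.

ρ_k = kρ / (1 + (k−1)ρ) = 8·0.35 / (1 + 7·0.35) = 2.800 / 3.450 = 0.812.

0.812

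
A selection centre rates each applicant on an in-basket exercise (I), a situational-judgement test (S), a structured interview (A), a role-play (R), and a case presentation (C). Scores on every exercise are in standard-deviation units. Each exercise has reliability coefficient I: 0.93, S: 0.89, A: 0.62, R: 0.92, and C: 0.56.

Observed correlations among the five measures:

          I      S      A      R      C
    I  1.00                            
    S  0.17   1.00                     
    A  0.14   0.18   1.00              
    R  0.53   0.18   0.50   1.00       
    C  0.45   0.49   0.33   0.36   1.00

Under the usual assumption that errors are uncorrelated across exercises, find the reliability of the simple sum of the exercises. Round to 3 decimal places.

Var(I+S+A+R+C) = 5 + 2·[0.17 + 0.14 + 0.53 + 0.45 + 0.18 + 0.18 + 0.49 + 0.50 + 0.33 + 0.36] = 5 + 6.66 = 11.66.
With uncorrelated errors the cross-covariances are all true-score covariance, so they carry over unchanged; only the diagonal terms shrink to ρᵢσᵢ².
True-score variance = [0.93 + 0.89 + 0.62 + 0.92 + 0.56] + 6.66 = 3.92 + 6.66 = 10.58.
Reliability = 10.58 / 11.66 = 0.907.

0.907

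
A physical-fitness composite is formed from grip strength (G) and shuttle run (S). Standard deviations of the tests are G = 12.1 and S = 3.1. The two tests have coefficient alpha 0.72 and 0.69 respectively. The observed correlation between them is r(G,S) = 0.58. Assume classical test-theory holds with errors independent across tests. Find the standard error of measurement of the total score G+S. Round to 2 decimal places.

Var(total) = 156.02 + 43.5116 = 199.532.
True-score variance = 112.046 + 43.5116 = 155.558, so reliability = 0.7796.
Error variance = 199.532 − 155.558 = 43.9739; SEM = √43.9739 = 6.63.

6.63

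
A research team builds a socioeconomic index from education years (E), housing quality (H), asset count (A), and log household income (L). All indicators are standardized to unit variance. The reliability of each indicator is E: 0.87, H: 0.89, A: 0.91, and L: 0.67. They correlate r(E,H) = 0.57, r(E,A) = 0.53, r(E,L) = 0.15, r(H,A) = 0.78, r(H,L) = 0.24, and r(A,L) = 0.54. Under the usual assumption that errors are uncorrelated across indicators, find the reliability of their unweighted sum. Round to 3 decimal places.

0.931

Var(E+H+A+L) = 4 + 2·[0.57 + 0.53 + 0.15 + 0.78 + 0.24 + 0.54] = 4 + 5.62 = 9.62.
With uncorrelated errors the cross-covariances are all true-score covariance, so they carry over unchanged; only the diagonal terms shrink to ρᵢσᵢ².
True-score variance = [0.87 + 0.89 + 0.91 + 0.67] + 5.62 = 3.34 + 5.62 = 8.96.
Reliability = 8.96 / 9.62 = 0.931.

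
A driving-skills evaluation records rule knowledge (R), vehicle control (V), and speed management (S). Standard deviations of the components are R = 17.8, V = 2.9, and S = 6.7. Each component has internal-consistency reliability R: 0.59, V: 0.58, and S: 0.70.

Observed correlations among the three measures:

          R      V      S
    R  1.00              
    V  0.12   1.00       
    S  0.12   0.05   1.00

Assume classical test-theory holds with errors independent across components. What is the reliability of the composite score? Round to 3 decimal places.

Var(R+V+S) = 17.8² + 2.9² + 6.7² + 2·[17.8·2.9·0.12 + 17.8·6.7·0.12 + 2.9·6.7·0.05] = 370.14 + 42.9542 = 413.094.
Under uncorrelated errors the observed covariances equal the true-score covariances, so only the own-variance terms attenuate.
True-score variance = [17.8²·0.59 + 2.9²·0.58 + 6.7²·0.70] + 42.9542 = 223.236 + 42.9542 = 266.191.
Reliability = 266.191 / 413.094 = 0.644.

0.644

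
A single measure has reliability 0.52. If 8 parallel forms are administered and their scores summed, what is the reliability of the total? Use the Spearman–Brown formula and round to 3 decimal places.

ρ_k = kρ / (1 + (k−1)ρ) = 8·0.52 / (1 + 7·0.52) = 4.160 / 4.640 = 0.897.

0.897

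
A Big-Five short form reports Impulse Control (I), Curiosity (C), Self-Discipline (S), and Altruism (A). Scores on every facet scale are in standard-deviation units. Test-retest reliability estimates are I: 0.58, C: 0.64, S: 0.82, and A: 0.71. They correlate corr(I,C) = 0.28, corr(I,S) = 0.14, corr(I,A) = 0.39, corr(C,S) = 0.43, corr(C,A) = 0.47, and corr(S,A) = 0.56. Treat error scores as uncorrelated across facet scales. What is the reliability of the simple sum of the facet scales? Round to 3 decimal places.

Var(I+C+S+A) = 4 + 2·[0.28 + 0.14 + 0.39 + 0.43 + 0.47 + 0.56] = 4 + 4.54 = 8.54.
Because errors are independent across components, Cov(Tᵢ,Tⱼ) = Cov(Xᵢ,Xⱼ); the off-diagonal part of the true-score variance is the same as above.
True-score variance = [0.58 + 0.64 + 0.82 + 0.71] + 4.54 = 2.75 + 4.54 = 7.29.
Reliability = 7.29 / 8.54 = 0.854.

0.854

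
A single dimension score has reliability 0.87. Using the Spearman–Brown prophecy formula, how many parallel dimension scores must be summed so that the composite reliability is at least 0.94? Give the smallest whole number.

k ≥ ρ*(1−ρ₁)/(ρ₁(1−ρ*)) = 0.94·0.13 / (0.87·0.06) = 2.341.
Smallest integer k = 3.

3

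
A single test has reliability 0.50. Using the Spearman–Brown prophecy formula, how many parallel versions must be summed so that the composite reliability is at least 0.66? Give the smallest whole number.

2

k ≥ ρ*(1−ρ₁)/(ρ₁(1−ρ*)) = 0.66·0.50 / (0.50·0.34) = 1.941.
Smallest integer k = 2.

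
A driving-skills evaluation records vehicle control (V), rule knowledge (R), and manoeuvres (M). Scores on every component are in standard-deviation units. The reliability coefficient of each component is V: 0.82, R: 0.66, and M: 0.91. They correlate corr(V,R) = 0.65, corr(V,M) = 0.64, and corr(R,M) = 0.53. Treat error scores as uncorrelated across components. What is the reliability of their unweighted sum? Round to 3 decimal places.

0.908

Var(V+R+M) = 3 + 2·[0.65 + 0.64 + 0.53] = 3 + 3.64 = 6.64.
Under uncorrelated errors the observed covariances equal the true-score covariances, so only the own-variance terms attenuate.
True-score variance = [0.82 + 0.66 + 0.91] + 3.64 = 2.39 + 3.64 = 6.03.
Reliability = 6.03 / 6.64 = 0.908.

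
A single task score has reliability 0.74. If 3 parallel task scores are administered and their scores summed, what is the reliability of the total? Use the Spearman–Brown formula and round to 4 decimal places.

ρ_k = kρ / (1 + (k−1)ρ) = 3·0.74 / (1 + 2·0.74) = 2.220 / 2.480 = 0.8952.

0.8952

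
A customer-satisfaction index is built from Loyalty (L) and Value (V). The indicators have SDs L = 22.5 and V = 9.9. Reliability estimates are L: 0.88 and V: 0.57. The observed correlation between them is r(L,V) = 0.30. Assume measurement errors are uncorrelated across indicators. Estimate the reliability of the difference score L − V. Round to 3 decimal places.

0.781

Var(L−V) = 22.5² + 9.9² − 2·22.5·9.9·0.30 = 604.26 − 133.65 = 470.61.
Under uncorrelated errors the observed covariances equal the true-score covariances, so only the own-variance terms attenuate.
True-score variance = [22.5²·0.88 + 9.9²·0.57] − 133.65 = 501.366 − 133.65 = 367.716.
Reliability = 367.716 / 470.61 = 0.781.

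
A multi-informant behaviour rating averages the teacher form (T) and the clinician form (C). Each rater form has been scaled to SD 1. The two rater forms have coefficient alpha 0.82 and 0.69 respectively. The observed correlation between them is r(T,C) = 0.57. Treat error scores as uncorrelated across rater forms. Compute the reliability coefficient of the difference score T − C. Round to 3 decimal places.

Var(T−C) = 1 + 1 − 2·0.57 = 2 − 1.14 = 0.86.
With uncorrelated errors the cross-covariances are all true-score covariance, so they carry over unchanged; only the diagonal terms shrink to ρᵢσᵢ².
True-score variance = [0.82 + 0.69] − 1.14 = 1.51 − 1.14 = 0.37.
Reliability = 0.37 / 0.86 = 0.430.

0.430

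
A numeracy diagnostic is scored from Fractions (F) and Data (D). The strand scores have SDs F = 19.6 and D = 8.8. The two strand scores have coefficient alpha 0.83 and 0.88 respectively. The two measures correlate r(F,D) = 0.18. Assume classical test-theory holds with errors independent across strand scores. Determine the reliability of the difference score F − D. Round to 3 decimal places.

Var(F−D) = 19.6² + 8.8² − 2·19.6·8.8·0.18 = 461.6 − 62.0928 = 399.507.
With uncorrelated errors the cross-covariances are all true-score covariance, so they carry over unchanged; only the diagonal terms shrink to ρᵢσᵢ².
True-score variance = [19.6²·0.83 + 8.8²·0.88] − 62.0928 = 387 − 62.0928 = 324.907.
Reliability = 324.907 / 399.507 = 0.813.

0.813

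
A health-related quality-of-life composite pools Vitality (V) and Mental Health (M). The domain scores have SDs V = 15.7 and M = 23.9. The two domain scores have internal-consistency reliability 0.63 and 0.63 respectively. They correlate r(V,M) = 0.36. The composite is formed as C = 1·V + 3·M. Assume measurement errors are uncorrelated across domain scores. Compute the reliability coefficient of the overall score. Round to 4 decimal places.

Var(C) = 15.7² + 3²·23.9² + 2·[3·15.7·23.9·0.36] = 5387.38 + 810.497 = 6197.88.
With uncorrelated errors the cross-covariances are all true-score covariance, so they carry over unchanged; only the diagonal terms shrink to ρᵢσᵢ².
True-score variance = [15.7²·0.63 + 3²·23.9²·0.63] + 810.497 = 3394.05 + 810.497 = 4204.55.
Reliability = 4204.55 / 6197.88 = 0.6784.

0.6784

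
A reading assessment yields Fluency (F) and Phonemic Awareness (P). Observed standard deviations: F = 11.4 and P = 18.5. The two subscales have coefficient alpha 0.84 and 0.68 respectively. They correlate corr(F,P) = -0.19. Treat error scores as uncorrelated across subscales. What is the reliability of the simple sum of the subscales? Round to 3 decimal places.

Var(F+P) = 11.4² + 18.5² + 2·[11.4·18.5·(-0.19)] = 472.21 − 80.142 = 392.068.
Under uncorrelated errors the observed covariances equal the true-score covariances, so only the own-variance terms attenuate.
True-score variance = [11.4²·0.84 + 18.5²·0.68] − 80.142 = 341.896 − 80.142 = 261.754.
Reliability = 261.754 / 392.068 = 0.668.

0.668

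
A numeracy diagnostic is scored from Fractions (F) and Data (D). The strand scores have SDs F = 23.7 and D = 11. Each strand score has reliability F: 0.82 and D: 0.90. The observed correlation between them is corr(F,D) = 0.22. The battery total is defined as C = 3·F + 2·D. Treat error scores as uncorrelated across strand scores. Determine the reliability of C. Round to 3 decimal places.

0.846

Var(C) = 3²·23.7² + 2²·11² + 2·[6·23.7·11·0.22] = 5539.21 + 688.248 = 6227.46.
With uncorrelated errors the cross-covariances are all true-score covariance, so they carry over unchanged; only the diagonal terms shrink to ρᵢσᵢ².
True-score variance = [3²·23.7²·0.82 + 2²·11²·0.90] + 688.248 = 4580.87 + 688.248 = 5269.12.
Reliability = 5269.12 / 6227.46 = 0.846.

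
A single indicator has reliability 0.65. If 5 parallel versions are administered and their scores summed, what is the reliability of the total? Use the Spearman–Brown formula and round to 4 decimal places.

ρ_k = kρ / (1 + (k−1)ρ) = 5·0.65 / (1 + 4·0.65) = 3.250 / 3.600 = 0.9028.

0.9028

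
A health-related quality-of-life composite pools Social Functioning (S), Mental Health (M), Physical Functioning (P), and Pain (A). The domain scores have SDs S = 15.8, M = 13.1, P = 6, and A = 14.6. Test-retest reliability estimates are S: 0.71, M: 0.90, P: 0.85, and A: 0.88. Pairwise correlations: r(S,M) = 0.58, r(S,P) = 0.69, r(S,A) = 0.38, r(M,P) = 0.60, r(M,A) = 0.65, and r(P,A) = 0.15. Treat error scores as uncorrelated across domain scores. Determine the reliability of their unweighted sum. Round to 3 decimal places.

0.924

Var(S+M+P+A) = 15.8² + 13.1² + 6² + 14.6² + 2·[15.8·13.1·0.58 + 15.8·6·0.69 + 15.8·14.6·0.38 + 13.1·6·0.60 + 13.1·14.6·0.65 + 6·14.6·0.15] = 670.41 + 915.476 = 1585.89.
With uncorrelated errors the cross-covariances are all true-score covariance, so they carry over unchanged; only the diagonal terms shrink to ρᵢσᵢ².
True-score variance = [15.8²·0.71 + 13.1²·0.90 + 6²·0.85 + 14.6²·0.88] + 915.476 = 549.874 + 915.476 = 1465.35.
Reliability = 1465.35 / 1585.89 = 0.924.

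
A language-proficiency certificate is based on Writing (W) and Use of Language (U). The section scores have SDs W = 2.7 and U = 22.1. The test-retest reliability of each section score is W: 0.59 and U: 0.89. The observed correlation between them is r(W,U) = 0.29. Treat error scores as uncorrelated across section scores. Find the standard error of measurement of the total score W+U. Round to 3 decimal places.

7.531

Var(total) = 495.7 + 34.6086 = 530.309.
True-score variance = 438.986 + 34.6086 = 473.595, so reliability = 0.8931.
Error variance = 530.309 − 473.595 = 56.714; SEM = √56.714 = 7.531.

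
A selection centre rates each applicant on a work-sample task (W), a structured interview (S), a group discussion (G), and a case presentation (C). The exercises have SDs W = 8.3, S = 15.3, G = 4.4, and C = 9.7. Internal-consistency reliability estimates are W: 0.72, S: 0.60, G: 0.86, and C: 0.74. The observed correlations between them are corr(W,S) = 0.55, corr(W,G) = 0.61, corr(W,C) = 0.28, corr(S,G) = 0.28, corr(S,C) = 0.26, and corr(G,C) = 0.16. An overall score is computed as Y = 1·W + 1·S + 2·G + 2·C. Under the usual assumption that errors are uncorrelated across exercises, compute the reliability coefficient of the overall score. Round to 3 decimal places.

Var(Y) = 8.3² + 15.3² + 2²·4.4² + 2²·9.7² + 2·[8.3·15.3·0.55 + 2·8.3·4.4·0.61 + 2·8.3·9.7·0.28 + 2·15.3·4.4·0.28 + 2·15.3·9.7·0.26 + 4·4.4·9.7·0.16] = 756.78 + 603.344 = 1360.12.
Under uncorrelated errors the observed covariances equal the true-score covariances, so only the own-variance terms attenuate.
True-score variance = [8.3²·0.72 + 15.3²·0.60 + 2²·4.4²·0.86 + 2²·9.7²·0.74] + 603.344 = 535.16 + 603.344 = 1138.5.
Reliability = 1138.5 / 1360.12 = 0.837.

0.837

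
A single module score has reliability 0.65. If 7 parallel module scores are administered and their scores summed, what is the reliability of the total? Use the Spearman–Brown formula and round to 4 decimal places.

0.9286

ρ_k = kρ / (1 + (k−1)ρ) = 7·0.65 / (1 + 6·0.65) = 4.550 / 4.900 = 0.9286.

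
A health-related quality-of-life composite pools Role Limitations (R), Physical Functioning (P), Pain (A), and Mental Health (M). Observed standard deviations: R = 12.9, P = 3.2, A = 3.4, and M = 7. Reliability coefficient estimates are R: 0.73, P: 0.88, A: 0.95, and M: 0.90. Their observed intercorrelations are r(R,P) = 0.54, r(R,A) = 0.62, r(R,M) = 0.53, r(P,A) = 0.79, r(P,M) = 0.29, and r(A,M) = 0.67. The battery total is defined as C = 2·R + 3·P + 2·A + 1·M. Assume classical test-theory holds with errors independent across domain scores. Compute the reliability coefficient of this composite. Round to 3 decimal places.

0.886

Var(C) = 2²·12.9² + 3²·3.2² + 2²·3.4² + 7² + 2·[6·12.9·3.2·0.54 + 4·12.9·3.4·0.62 + 2·12.9·7·0.53 + 6·3.2·3.4·0.79 + 3·3.2·7·0.29 + 2·3.4·7·0.67] = 853.04 + 882.378 = 1735.42.
Under uncorrelated errors the observed covariances equal the true-score covariances, so only the own-variance terms attenuate.
True-score variance = [2²·12.9²·0.73 + 3²·3.2²·0.88 + 2²·3.4²·0.95 + 7²·0.90] + 882.378 = 655.046 + 882.378 = 1537.42.
Reliability = 1537.42 / 1735.42 = 0.886.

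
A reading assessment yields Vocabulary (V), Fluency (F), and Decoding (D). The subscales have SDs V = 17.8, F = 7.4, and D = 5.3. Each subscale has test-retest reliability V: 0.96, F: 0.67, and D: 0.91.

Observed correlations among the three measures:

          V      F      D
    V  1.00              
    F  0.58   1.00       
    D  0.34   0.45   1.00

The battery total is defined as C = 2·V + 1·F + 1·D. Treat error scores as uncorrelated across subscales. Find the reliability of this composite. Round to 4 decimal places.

Var(C) = 2²·17.8² + 7.4² + 5.3² + 2·[2·17.8·7.4·0.58 + 2·17.8·5.3·0.34 + 7.4·5.3·0.45] = 1350.21 + 469.191 = 1819.4.
Because errors are independent across components, Cov(Tᵢ,Tⱼ) = Cov(Xᵢ,Xⱼ); the off-diagonal part of the true-score variance is the same as above.
True-score variance = [2²·17.8²·0.96 + 7.4²·0.67 + 5.3²·0.91] + 469.191 = 1278.92 + 469.191 = 1748.11.
Reliability = 1748.11 / 1819.4 = 0.9608.

0.9608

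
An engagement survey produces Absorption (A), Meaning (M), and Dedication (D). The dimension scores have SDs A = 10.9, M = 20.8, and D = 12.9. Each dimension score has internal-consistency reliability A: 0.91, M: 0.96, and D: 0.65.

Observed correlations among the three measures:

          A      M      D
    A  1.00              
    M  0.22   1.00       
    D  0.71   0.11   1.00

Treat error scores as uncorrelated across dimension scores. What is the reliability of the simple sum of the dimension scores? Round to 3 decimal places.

Var(A+M+D) = 10.9² + 20.8² + 12.9² + 2·[10.9·20.8·0.22 + 10.9·12.9·0.71 + 20.8·12.9·0.11] = 717.86 + 358.453 = 1076.31.
With uncorrelated errors the cross-covariances are all true-score covariance, so they carry over unchanged; only the diagonal terms shrink to ρᵢσᵢ².
True-score variance = [10.9²·0.91 + 20.8²·0.96 + 12.9²·0.65] + 358.453 = 631.618 + 358.453 = 990.071.
Reliability = 990.071 / 1076.31 = 0.920.

0.920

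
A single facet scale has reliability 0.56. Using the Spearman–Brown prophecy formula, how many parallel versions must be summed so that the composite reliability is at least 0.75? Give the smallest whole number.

3

k ≥ ρ*(1−ρ₁)/(ρ₁(1−ρ*)) = 0.75·0.44 / (0.56·0.25) = 2.357.
Smallest integer k = 3.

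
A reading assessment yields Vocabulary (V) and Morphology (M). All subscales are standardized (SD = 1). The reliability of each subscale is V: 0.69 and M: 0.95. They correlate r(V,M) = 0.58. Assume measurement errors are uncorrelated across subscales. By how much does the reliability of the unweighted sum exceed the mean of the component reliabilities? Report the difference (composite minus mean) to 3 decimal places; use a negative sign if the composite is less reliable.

Var(sum) = 2 + 1.16 = 3.16; true-score variance = 1.64 + 1.16 = 2.8; composite reliability = 0.8861.
Mean component reliability = 0.8200.
Difference = 0.8861 − 0.8200 = 0.066.

0.066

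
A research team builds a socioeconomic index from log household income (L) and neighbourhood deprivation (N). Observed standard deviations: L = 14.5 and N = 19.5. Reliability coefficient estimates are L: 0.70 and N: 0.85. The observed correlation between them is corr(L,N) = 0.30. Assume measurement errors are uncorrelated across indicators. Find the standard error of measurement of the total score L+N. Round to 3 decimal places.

Var(total) = 590.5 + 169.65 = 760.15.
True-score variance = 470.387 + 169.65 = 640.037, so reliability = 0.8420.
Error variance = 760.15 − 640.037 = 120.113; SEM = √120.113 = 10.960.

10.960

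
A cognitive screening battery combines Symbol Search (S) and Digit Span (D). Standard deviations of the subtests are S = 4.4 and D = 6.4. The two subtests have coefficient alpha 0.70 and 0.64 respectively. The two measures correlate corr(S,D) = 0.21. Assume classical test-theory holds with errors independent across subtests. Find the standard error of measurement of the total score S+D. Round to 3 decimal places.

4.534

Var(total) = 60.32 + 11.8272 = 72.1472.
True-score variance = 39.7664 + 11.8272 = 51.5936, so reliability = 0.7151.
Error variance = 72.1472 − 51.5936 = 20.5536; SEM = √20.5536 = 4.534.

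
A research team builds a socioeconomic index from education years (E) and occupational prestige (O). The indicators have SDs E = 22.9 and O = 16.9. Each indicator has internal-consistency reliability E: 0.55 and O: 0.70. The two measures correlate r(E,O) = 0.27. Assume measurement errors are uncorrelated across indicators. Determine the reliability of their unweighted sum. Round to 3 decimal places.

0.684

Var(E+O) = 22.9² + 16.9² + 2·[22.9·16.9·0.27] = 810.02 + 208.985 = 1019.01.
Under uncorrelated errors the observed covariances equal the true-score covariances, so only the own-variance terms attenuate.
True-score variance = [22.9²·0.55 + 16.9²·0.70] + 208.985 = 488.352 + 208.985 = 697.338.
Reliability = 697.338 / 1019.01 = 0.684.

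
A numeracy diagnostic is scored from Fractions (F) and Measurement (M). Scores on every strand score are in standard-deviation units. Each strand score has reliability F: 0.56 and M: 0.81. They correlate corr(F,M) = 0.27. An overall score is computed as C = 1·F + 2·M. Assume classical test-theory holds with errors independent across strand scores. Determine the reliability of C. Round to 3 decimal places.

Var(C) = 1 + 2² + 2·[2·0.27] = 5 + 1.08 = 6.08.
Under uncorrelated errors the observed covariances equal the true-score covariances, so only the own-variance terms attenuate.
True-score variance = [0.56 + 2²·0.81] + 1.08 = 3.8 + 1.08 = 4.88.
Reliability = 4.88 / 6.08 = 0.803.

0.803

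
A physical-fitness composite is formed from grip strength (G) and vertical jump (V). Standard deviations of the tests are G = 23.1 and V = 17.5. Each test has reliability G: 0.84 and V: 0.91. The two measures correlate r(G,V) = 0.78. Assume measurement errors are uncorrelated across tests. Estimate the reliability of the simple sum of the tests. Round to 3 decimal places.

Var(G+V) = 23.1² + 17.5² + 2·[23.1·17.5·0.78] = 839.86 + 630.63 = 1470.49.
Under uncorrelated errors the observed covariances equal the true-score covariances, so only the own-variance terms attenuate.
True-score variance = [23.1²·0.84 + 17.5²·0.91] + 630.63 = 726.92 + 630.63 = 1357.55.
Reliability = 1357.55 / 1470.49 = 0.923.

0.923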